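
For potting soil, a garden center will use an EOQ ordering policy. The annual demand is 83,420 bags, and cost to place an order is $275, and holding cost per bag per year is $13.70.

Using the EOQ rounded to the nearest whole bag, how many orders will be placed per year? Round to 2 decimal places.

45.58 orders per year

2DS/H = 2·83,420·275/13.7 = 3,348,978.10
EOQ = √3,348,978.10 ≈ 1,830.02 → Q = 1,830
Orders per year = D/Q = 83,420 / 1,830 = 45.585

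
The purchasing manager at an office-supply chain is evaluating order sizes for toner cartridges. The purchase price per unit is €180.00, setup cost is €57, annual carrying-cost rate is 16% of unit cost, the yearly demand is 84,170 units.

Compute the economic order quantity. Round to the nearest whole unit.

Holding cost per unit per year: H = 16% × €180 = €28.8000
2DS/H = 2·84,170·57/28.8 = 333,172.92
EOQ = √333,172.92 ≈ 577.21

577 units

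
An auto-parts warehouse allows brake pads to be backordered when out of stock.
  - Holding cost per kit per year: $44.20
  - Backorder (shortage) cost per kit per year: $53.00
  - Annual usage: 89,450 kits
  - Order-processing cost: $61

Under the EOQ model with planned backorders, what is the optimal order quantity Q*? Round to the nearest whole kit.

Basic EOQ = √(2·89,450·61/44.2) = 496.889
Backorder adjustment √((H+b)/b) = √((44.2+53)/53) = 1.3542
Q* = 496.889 × 1.3542 ≈ 672.91

673 kits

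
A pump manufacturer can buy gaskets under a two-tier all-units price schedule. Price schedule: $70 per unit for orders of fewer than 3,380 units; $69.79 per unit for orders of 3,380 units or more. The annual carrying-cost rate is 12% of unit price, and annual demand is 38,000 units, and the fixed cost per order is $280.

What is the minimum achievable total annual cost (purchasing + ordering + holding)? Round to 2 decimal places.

H₁ = 12%×$70 = $8.4000;  H₂ = 12%×$69.79 = $8.3748
EOQ₁ = √(2×38,000×280/8.4000) = 1,591.64  (< 3,380, feasible at tier 1)
EOQ₂ = √(2×38,000×280/8.3748) = 1,594.04  (< 3,380 → use Q = 3,380 at tier-2 price)
TC(tier 1 (EOQ₁), Q≈1,591.6) = $2,673,369.82
TC(tier 2, Q≈3,380.0) = $2,669,321.34
Minimum at tier 2: $2,669,321.34

$2,669,321.34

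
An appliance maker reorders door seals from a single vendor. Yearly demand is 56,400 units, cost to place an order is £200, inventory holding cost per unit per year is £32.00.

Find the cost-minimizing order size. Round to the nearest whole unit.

840 units

EOQ = √(2DS/H) = √(2 × 56,400 × 200 / 32)
    = √(705,000.00) ≈ 839.64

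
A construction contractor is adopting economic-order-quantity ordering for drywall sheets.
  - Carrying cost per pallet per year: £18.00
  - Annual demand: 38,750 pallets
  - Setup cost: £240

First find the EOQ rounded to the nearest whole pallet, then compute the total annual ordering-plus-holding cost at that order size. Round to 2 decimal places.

EOQ = √(2DS/H) = √(2 × 38,750 × 240 / 18)
    = √(1,033,333.33) ≈ 1,016.53 → Q = 1,017 pallets
Annual ordering cost = (D/Q)·S = (38,750/1,017) × 240 = £9,144.54
Annual holding cost  = (Q/2)·H = (1,017/2) × 18 = £9,153.00
Total = £9,144.54 + £9,153.00 = £18,297.54

£18,297.54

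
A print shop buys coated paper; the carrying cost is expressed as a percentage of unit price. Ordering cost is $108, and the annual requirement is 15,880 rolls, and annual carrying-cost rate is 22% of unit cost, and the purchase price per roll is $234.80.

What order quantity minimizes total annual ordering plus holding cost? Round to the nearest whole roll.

258 rolls

Carrying cost H = $234.8 × 22% = $51.6560/roll/yr
2DS/H = 2·15,880·108/51.656 = 66,402.35
EOQ = √66,402.35 ≈ 257.69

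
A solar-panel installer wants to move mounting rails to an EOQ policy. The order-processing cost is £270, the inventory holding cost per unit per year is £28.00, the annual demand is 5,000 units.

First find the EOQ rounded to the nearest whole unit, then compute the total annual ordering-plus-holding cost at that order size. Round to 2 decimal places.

£8,694.84

2DS/H = 2·5,000·270/28 = 96,428.57
EOQ = √96,428.57 ≈ 310.53 → Q = 311 units
Annual ordering cost = (D/Q)·S = (5,000/311) × 270 = £4,340.84
Annual holding cost  = (Q/2)·H = (311/2) × 28 = £4,354.00
Total = £4,340.84 + £4,354.00 = £8,694.84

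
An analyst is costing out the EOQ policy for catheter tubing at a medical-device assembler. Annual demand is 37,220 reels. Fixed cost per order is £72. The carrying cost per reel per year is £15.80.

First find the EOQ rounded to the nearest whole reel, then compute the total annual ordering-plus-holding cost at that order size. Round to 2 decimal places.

Optimal lot size Q* = (2 × 37,220 × £72 / £15.8)^½ ≈ 582.43 → Q = 582 reels
Ordering: D/Q × S = 37,220/582 × £72 = £4,604.54
Holding:  Q/2 × H = 582/2 × £15.8 = £4,597.80
Total = £4,604.54 + £4,597.80 = £9,202.34

£9,202.34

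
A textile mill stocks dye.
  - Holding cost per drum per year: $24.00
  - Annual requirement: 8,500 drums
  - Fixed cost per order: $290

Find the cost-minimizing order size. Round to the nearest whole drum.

Q* = √(2·D·S / H) = √(2·8,500·290 / 24) = √205,416.7 ≈ 453.23

453 drums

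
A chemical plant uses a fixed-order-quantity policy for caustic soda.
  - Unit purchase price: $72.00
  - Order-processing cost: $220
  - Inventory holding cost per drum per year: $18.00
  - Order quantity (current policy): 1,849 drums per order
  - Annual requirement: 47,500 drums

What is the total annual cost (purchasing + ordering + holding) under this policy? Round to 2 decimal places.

Annual ordering cost = (D/Q)·S = (47,500/1,849) × 220 = $5,651.70
Annual holding cost  = (Q/2)·H = (1,849/2) × 18 = $16,641.00
Purchase cost = D·C = 47,500 × 72 = $3,420,000.00
Total = $5,651.70 + $16,641.00 + $3,420,000.00 = $3,442,292.70

$3,442,292.70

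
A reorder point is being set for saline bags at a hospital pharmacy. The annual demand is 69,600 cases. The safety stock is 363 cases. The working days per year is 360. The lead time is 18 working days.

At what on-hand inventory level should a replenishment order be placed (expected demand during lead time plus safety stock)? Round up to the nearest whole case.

3,843 cases

Daily demand d = 69,600 / 360 = 193.333 cases/day
Demand during lead time = 193.333 × 18 = 3,480.00
Reorder point = 3,480.00 + 363 = 3,843.00 → round up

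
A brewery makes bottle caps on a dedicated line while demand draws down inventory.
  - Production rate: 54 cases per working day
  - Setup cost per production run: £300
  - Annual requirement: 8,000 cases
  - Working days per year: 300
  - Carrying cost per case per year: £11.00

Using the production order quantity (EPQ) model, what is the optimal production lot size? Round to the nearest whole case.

d = 8,000/300 = 26.6667 cases/day;  effective holding cost H(1 − d/p) = 11·(1 − 26.6667/54) = 5.56790
Q* = √(2DS / H_eff) = √(2·8,000·300 / 5.56790) ≈ 928.48

928 cases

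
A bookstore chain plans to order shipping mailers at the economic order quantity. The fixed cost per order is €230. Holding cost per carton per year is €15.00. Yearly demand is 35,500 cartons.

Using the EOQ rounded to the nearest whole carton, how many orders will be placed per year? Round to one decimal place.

34.0 orders per year

EOQ = √(2DS/H) = √(2 × 35,500 × 230 / 15)
    = √(1,088,666.67) ≈ 1,043.39 → Q = 1,043
N = D/Q = 35,500/1,043 ≈ 34.036 orders/yr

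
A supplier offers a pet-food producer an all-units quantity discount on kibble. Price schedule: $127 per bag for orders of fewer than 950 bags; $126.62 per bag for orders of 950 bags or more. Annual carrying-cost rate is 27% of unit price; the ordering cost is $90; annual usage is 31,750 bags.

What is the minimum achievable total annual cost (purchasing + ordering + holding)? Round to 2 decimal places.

$4,039,431.91

H₁ = 27%×$127 = $34.2900;  H₂ = 27%×$126.62 = $34.1874
EOQ₁ = √(2×31,750×90/34.2900) = 408.25  (< 950, feasible at tier 1)
EOQ₂ = √(2×31,750×90/34.1874) = 408.86  (< 950 → use Q = 950 at tier-2 price)
TC(tier 1 (EOQ₁), Q≈408.2) = $4,046,248.83
TC(tier 2, Q≈950.0) = $4,039,431.91
Minimum at tier 2: $4,039,431.91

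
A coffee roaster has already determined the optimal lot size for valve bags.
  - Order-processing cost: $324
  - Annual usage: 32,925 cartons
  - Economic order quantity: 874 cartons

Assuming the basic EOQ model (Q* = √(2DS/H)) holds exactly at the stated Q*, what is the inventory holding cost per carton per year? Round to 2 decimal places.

Since Q* = (2DS/H)^½, squaring gives Q*²·H = 2DS.
H = 2DS / Q² = 2 × 32,925 × 324 / 874² = 27.9304

$27.93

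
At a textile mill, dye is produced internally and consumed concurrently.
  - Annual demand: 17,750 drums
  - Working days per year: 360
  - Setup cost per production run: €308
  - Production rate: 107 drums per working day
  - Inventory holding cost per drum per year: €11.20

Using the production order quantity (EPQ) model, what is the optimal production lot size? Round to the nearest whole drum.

1,346 drums

d = 17,750/360 = 49.3056 drums/day;  effective holding cost H(1 − d/p) = 11.2·(1 − 49.3056/107) = 6.03904
Q* = √(2DS / H_eff) = √(2·17,750·308 / 6.03904) ≈ 1,345.57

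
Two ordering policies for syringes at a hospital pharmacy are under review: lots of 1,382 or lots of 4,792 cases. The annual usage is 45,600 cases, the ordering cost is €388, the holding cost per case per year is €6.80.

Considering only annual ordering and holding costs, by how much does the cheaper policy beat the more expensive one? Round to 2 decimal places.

€2,483.84

TC(Q) = (D/Q)S + (Q/2)H
TC(1,382) = (45,600/1,382)×388 + (1,382/2)×6.8 = €17,501.12
TC(4,792) = (45,600/4,792)×388 + (4,792/2)×6.8 = €19,984.95
|ΔTC| = |€17,501.12 − €19,984.95| = €2,483.84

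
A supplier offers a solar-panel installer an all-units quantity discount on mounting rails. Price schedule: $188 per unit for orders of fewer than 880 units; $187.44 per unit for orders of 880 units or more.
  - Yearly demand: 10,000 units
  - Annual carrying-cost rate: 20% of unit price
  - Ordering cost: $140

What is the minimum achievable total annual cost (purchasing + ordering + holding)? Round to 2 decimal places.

H₁ = 20%×$188 = $37.6000;  H₂ = 20%×$187.44 = $37.4880
EOQ₁ = √(2×10,000×140/37.6000) = 272.89  (< 880, feasible at tier 1)
EOQ₂ = √(2×10,000×140/37.4880) = 273.30  (< 880 → use Q = 880 at tier-2 price)
TC(tier 1 (EOQ₁), Q≈272.9) = $1,890,260.60
TC(tier 2, Q≈880.0) = $1,892,485.63
Minimum at tier 1 (EOQ₁): $1,890,260.60

$1,890,260.60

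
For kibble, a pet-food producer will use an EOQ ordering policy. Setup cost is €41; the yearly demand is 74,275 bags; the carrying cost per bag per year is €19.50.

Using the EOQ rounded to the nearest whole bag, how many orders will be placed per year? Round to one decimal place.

132.9 orders per year

EOQ = √(2DS/H) = √(2 × 74,275 × 41 / 19.5)
    = √(312,335.90) ≈ 558.87 → Q = 559
Orders per year = D/Q = 74,275 / 559 = 132.871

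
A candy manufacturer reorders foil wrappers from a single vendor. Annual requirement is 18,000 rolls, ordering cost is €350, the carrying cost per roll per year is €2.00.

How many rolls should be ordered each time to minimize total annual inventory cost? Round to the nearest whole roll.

Q* = √(2·D·S / H) = √(2·18,000·350 / 2) = √6,300,000.0 ≈ 2,509.98

2,510 rolls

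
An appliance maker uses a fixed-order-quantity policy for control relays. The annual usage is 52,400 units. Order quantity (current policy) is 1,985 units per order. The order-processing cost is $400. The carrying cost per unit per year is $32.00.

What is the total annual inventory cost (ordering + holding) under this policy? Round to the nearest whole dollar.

$42,319

Annual ordering cost = (D/Q)·S = (52,400/1,985) × 400 = $10,559.19
Annual holding cost  = (Q/2)·H = (1,985/2) × 32 = $31,760.00
Total = $10,559.19 + $31,760.00 = $42,319.19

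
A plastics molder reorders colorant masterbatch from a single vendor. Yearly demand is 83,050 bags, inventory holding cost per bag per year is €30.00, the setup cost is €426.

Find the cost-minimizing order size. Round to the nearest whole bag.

Q* = √(2·D·S / H) = √(2·83,050·426 / 30) = √2,358,620.0 ≈ 1,535.78

1,536 bags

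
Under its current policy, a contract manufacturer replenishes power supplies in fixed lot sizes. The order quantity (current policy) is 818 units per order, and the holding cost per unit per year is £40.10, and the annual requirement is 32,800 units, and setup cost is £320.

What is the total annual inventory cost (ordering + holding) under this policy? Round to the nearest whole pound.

£29,232

Orders/yr = 32,800/818 = 40.098; ordering cost = 40.098 × £320 = £12,831.30
Average inventory = 818/2 = 409; holding cost = 409 × £40.1 = £16,400.90
Total = £12,831.30 + £16,400.90 = £29,232.20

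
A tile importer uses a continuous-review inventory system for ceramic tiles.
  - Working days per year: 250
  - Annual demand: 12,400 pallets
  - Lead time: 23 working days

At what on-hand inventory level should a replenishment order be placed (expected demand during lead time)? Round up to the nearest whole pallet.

Daily demand d = 12,400 / 250 = 49.600 pallets/day
Demand during lead time = 49.600 × 23 = 1,140.80
Reorder point = 1,140.80 → round up

1,141 pallets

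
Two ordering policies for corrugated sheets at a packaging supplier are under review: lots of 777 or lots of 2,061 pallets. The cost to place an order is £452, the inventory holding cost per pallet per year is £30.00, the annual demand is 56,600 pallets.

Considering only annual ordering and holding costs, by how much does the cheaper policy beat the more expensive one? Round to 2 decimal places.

£1,252.61

For each Q, cost = (D/Q)·S + (Q/2)·H.
TC(777) = (56,600/777)×452 + (777/2)×30 = £44,580.61
TC(2,061) = (56,600/2,061)×452 + (2,061/2)×30 = £43,328.00
Cheaper: Q = 2,061.  Difference = £1,252.61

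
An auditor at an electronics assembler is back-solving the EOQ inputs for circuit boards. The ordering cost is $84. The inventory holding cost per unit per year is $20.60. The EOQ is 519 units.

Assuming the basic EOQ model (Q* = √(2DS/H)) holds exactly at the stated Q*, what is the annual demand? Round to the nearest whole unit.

Since Q* = (2DS/H)^½, squaring gives Q*²·H = 2DS.
D = Q²H / (2S) = 519² × 20.6 / (2 × 84) = 33,028.79

33,029 units per year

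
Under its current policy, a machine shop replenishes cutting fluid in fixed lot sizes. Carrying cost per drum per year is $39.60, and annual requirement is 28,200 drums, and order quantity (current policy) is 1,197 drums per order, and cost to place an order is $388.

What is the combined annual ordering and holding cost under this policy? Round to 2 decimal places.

Ordering: D/Q × S = 28,200/1,197 × $388 = $9,140.85
Holding:  Q/2 × H = 1,197/2 × $39.6 = $23,700.60
Total = $9,140.85 + $23,700.60 = $32,841.45

$32,841.45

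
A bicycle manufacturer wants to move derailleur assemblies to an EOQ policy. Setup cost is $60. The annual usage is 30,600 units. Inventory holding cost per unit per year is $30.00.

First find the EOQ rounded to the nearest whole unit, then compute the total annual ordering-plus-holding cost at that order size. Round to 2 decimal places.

EOQ = √(2DS/H) = √(2 × 30,600 × 60 / 30)
    = √(122,400.00) ≈ 349.86 → Q = 350 units
Ordering: D/Q × S = 30,600/350 × $60 = $5,245.71
Holding:  Q/2 × H = 350/2 × $30 = $5,250.00
Total = $5,245.71 + $5,250.00 = $10,495.71

$10,495.71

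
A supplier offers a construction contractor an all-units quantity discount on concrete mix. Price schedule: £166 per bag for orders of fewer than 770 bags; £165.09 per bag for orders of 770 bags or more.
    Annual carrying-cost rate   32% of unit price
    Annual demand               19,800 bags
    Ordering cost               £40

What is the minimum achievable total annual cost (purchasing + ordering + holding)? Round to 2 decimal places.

H₁ = 32%×£166 = £53.1200;  H₂ = 32%×£165.09 = £52.8288
EOQ₁ = √(2×19,800×40/53.1200) = 172.68  (< 770, feasible at tier 1)
EOQ₂ = √(2×19,800×40/52.8288) = 173.16  (< 770 → use Q = 770 at tier-2 price)
TC(tier 1 (EOQ₁), Q≈172.7) = £3,295,972.90
TC(tier 2, Q≈770.0) = £3,290,149.66
Minimum at tier 2: £3,290,149.66

£3,290,149.66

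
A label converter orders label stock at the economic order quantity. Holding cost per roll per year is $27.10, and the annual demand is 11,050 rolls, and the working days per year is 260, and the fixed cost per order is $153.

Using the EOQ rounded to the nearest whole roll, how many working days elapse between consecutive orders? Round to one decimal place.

EOQ = √(2DS/H) = √(2 × 11,050 × 153 / 27.1)
    = √(124,771.22) ≈ 353.23 → Q = 353 rolls
Cycle time = (working days × Q)/D = (260 × 353) / 11,050 = 8.306 days

8.3 days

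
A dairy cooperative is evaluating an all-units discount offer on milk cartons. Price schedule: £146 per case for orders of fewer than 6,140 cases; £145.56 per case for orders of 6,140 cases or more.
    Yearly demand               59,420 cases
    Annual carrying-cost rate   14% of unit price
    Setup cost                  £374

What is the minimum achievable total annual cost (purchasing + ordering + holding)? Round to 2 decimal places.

£8,705,460.99

H₁ = 14%×£146 = £20.4400;  H₂ = 14%×£145.56 = £20.3784
EOQ₁ = √(2×59,420×374/20.4400) = 1,474.61  (< 6,140, feasible at tier 1)
EOQ₂ = √(2×59,420×374/20.3784) = 1,476.84  (< 6,140 → use Q = 6,140 at tier-2 price)
TC(tier 1 (EOQ₁), Q≈1,474.6) = £8,705,460.99
TC(tier 2, Q≈6,140.0) = £8,715,356.28
Minimum at tier 1 (EOQ₁): £8,705,460.99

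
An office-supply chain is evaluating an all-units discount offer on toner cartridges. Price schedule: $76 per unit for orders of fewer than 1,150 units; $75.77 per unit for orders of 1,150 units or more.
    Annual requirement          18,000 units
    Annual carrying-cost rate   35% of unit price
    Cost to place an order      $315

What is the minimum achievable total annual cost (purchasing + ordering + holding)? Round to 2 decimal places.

H₁ = 35%×$76 = $26.6000;  H₂ = 35%×$75.77 = $26.5195
EOQ₁ = √(2×18,000×315/26.6000) = 652.93  (< 1,150, feasible at tier 1)
EOQ₂ = √(2×18,000×315/26.5195) = 653.92  (< 1,150 → use Q = 1,150 at tier-2 price)
TC(tier 1 (EOQ₁), Q≈652.9) = $1,385,367.90
TC(tier 2, Q≈1,150.0) = $1,384,039.15
Minimum at tier 2: $1,384,039.15

$1,384,039.15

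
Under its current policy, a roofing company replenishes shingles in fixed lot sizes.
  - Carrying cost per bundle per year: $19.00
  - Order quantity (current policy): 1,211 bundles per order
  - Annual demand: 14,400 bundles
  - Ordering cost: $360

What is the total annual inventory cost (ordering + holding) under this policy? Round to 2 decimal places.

$15,785.26

Ordering: D/Q × S = 14,400/1,211 × $360 = $4,280.76
Holding:  Q/2 × H = 1,211/2 × $19 = $11,504.50
Total = $4,280.76 + $11,504.50 = $15,785.26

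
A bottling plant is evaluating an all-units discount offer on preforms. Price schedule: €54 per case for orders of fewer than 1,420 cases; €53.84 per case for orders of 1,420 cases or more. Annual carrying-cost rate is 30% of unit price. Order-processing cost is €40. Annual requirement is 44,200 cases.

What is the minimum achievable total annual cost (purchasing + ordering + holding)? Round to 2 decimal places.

H₁ = 30%×€54 = €16.2000;  H₂ = 30%×€53.84 = €16.1520
EOQ₁ = √(2×44,200×40/16.2000) = 467.20  (< 1,420, feasible at tier 1)
EOQ₂ = √(2×44,200×40/16.1520) = 467.89  (< 1,420 → use Q = 1,420 at tier-2 price)
TC(tier 1 (EOQ₁), Q≈467.2) = €2,394,368.57
TC(tier 2, Q≈1,420.0) = €2,392,440.99
Minimum at tier 2: €2,392,440.99

€2,392,440.99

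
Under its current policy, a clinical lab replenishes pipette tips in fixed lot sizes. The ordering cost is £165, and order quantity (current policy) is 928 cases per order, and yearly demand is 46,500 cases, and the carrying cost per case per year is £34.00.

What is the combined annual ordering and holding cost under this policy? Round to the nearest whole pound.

£24,044

Annual ordering cost = (D/Q)·S = (46,500/928) × 165 = £8,267.78
Annual holding cost  = (Q/2)·H = (928/2) × 34 = £15,776.00
Total = £8,267.78 + £15,776.00 = £24,043.78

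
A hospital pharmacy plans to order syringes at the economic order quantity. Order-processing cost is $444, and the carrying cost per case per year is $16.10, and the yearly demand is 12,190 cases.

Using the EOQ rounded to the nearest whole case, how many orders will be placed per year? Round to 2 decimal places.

14.87 orders per year

Optimal lot size Q* = (2 × 12,190 × $444 / $16.1)^½ ≈ 819.97 → Q = 820
N = D/Q = 12,190/820 ≈ 14.866 orders/yr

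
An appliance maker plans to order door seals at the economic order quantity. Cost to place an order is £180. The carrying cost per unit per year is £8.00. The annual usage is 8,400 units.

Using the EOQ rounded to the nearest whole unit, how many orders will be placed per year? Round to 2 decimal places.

Optimal lot size Q* = (2 × 8,400 × £180 / £8)^½ ≈ 614.82 → Q = 615
N = D/Q = 8,400/615 ≈ 13.659 orders/yr

13.66 orders per year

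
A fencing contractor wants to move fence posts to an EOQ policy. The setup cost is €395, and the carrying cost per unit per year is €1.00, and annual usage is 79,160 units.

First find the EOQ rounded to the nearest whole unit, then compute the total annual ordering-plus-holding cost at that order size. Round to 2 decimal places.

€7,908.00

2DS/H = 2·79,160·395/1 = 62,536,400.00
EOQ = √62,536,400.00 ≈ 7,908.00 → Q = 7,908 units
Ordering: D/Q × S = 79,160/7,908 × €395 = €3,954.00
Holding:  Q/2 × H = 7,908/2 × €1 = €3,954.00
Total = €3,954.00 + €3,954.00 = €7,908.00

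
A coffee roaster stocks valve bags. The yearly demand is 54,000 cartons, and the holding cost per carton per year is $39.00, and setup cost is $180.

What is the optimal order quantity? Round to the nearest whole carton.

706 cartons

Optimal lot size Q* = (2 × 54,000 × $180 / $39)^½ ≈ 706.02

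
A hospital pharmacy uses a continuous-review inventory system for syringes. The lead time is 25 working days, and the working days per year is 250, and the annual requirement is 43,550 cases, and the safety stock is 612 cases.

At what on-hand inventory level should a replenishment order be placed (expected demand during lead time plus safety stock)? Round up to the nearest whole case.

Daily demand d = 43,550 / 250 = 174.200 cases/day
Demand during lead time = 174.200 × 25 = 4,355.00
Reorder point = 4,355.00 + 612 = 4,967.00 → round up

4,967 cases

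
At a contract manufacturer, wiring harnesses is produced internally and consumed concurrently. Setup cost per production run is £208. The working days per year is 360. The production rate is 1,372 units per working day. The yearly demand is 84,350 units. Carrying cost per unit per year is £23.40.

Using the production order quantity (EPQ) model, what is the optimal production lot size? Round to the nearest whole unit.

d = 84,350/360 = 234.3056 units/day;  effective holding cost H(1 − d/p) = 23.4·(1 − 234.3056/1372) = 19.40383
Q* = √(2DS / H_eff) = √(2·84,350·208 / 19.40383) ≈ 1,344.76

1,345 units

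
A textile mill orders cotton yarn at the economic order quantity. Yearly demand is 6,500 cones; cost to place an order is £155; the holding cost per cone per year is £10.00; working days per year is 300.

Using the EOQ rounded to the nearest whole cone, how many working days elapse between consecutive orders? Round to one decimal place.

20.7 days

Optimal lot size Q* = (2 × 6,500 × £155 / £10)^½ ≈ 448.89 → Q = 449 cones
Days between orders = 300 / (D/Q) = 300 / 14.477 ≈ 20.723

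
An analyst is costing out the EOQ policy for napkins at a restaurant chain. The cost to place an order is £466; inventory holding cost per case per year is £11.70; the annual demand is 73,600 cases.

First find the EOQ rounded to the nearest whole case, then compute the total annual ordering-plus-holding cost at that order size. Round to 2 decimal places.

£28,329.56

2DS/H = 2·73,600·466/11.7 = 5,862,837.61
EOQ = √5,862,837.61 ≈ 2,421.33 → Q = 2,421 cases
Annual ordering cost = (D/Q)·S = (73,600/2,421) × 466 = £14,166.71
Annual holding cost  = (Q/2)·H = (2,421/2) × 11.7 = £14,162.85
Total = £14,166.71 + £14,162.85 = £28,329.56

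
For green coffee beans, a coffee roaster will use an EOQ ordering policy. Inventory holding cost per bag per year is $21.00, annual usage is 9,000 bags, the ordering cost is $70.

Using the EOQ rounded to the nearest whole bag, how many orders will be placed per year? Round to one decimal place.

EOQ = √(2DS/H) = √(2 × 9,000 × 70 / 21)
    = √(60,000.00) ≈ 244.95 → Q = 245
Orders per year = D/Q = 9,000 / 245 = 36.735

36.7 orders per year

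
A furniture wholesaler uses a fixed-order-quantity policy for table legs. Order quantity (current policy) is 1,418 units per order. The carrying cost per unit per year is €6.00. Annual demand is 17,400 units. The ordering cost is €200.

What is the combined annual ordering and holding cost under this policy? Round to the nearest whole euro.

Annual ordering cost = (D/Q)·S = (17,400/1,418) × 200 = €2,454.16
Annual holding cost  = (Q/2)·H = (1,418/2) × 6 = €4,254.00
Total = €2,454.16 + €4,254.00 = €6,708.16

€6,708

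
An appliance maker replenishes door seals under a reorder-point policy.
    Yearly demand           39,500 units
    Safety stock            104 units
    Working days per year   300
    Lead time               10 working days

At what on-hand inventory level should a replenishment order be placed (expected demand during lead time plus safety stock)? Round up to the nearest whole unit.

Daily demand d = 39,500 / 300 = 131.667 units/day
Demand during lead time = 131.667 × 10 = 1,316.67
Reorder point = 1,316.67 + 104 = 1,420.67 → round up

1,421 units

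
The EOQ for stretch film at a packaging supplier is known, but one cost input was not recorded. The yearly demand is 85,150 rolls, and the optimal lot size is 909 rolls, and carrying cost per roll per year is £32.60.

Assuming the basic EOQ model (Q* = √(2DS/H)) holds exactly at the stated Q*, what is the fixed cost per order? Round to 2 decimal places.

£158.17

EOQ relation: Q² = 2DS/H, so rearrange for the unknown.
S = Q²H / (2D) = 909² × 32.6 / (2 × 85,150) = 158.1724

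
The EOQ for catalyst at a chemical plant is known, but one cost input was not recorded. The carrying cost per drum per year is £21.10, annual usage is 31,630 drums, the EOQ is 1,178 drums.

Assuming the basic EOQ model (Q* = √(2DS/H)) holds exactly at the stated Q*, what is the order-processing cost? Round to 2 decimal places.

EOQ relation: Q² = 2DS/H, so rearrange for the unknown.
S = Q²H / (2D) = 1,178² × 21.1 / (2 × 31,630) = 462.8538

£462.85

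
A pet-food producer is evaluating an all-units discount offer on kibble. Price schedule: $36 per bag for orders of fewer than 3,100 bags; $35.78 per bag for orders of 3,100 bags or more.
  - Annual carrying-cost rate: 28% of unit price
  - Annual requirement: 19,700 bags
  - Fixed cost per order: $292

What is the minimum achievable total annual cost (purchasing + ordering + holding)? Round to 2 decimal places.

H₁ = 28%×$36 = $10.0800;  H₂ = 28%×$35.78 = $10.0184
EOQ₁ = √(2×19,700×292/10.0800) = 1,068.34  (< 3,100, feasible at tier 1)
EOQ₂ = √(2×19,700×292/10.0184) = 1,071.62  (< 3,100 → use Q = 3,100 at tier-2 price)
TC(tier 1 (EOQ₁), Q≈1,068.3) = $719,968.86
TC(tier 2, Q≈3,100.0) = $722,250.13
Minimum at tier 1 (EOQ₁): $719,968.86

$719,968.86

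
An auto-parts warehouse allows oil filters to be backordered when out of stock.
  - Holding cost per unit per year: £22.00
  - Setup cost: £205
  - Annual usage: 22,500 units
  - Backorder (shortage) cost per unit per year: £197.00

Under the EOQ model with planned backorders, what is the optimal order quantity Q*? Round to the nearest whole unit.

683 units

Q* = √(2DS/H) · √((H + b)/b)
   = √(2 × 22,500 × 205 / 22) · √((22 + 197) / 197)
   = 647.548 × 1.0544 ≈ 682.75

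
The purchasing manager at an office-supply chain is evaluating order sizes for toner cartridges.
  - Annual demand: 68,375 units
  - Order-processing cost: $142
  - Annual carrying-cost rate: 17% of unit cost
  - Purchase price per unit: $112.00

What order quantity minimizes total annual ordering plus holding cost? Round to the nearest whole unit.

Carrying cost H = $112 × 17% = $19.0400/unit/yr
Q* = √(2·D·S / H) = √(2·68,375·142 / 19.04) = √1,019,879.2 ≈ 1,009.89

1,010 units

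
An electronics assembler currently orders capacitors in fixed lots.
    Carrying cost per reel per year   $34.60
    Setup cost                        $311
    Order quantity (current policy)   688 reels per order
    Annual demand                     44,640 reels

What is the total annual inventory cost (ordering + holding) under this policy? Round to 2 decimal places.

$32,081.24

Ordering: D/Q × S = 44,640/688 × $311 = $20,178.84
Holding:  Q/2 × H = 688/2 × $34.6 = $11,902.40
Total = $20,178.84 + $11,902.40 = $32,081.24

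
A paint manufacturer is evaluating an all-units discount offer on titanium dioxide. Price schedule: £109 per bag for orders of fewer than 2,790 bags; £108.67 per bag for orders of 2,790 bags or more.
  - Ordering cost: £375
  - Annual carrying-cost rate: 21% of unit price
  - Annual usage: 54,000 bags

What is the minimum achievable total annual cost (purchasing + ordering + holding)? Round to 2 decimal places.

£5,907,272.94

H₁ = 21%×£109 = £22.8900;  H₂ = 21%×£108.67 = £22.8207
EOQ₁ = √(2×54,000×375/22.8900) = 1,330.16  (< 2,790, feasible at tier 1)
EOQ₂ = √(2×54,000×375/22.8207) = 1,332.18  (< 2,790 → use Q = 2,790 at tier-2 price)
TC(tier 1 (EOQ₁), Q≈1,330.2) = £5,916,447.41
TC(tier 2, Q≈2,790.0) = £5,907,272.94
Minimum at tier 2: £5,907,272.94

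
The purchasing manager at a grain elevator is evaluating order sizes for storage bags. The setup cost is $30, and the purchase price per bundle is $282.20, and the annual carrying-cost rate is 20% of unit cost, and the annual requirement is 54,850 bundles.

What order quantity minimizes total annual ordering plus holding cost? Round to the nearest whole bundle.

Holding cost per bundle per year: H = 20% × $282.2 = $56.4400
Q* = √(2·D·S / H) = √(2·54,850·30 / 56.44) = √58,309.7 ≈ 241.47

241 bundles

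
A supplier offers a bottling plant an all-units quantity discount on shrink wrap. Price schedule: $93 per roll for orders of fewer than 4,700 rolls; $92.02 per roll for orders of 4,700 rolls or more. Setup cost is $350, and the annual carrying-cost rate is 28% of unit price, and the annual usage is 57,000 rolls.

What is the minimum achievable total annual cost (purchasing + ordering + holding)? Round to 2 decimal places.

$5,309,933.84

H₁ = 28%×$93 = $26.0400;  H₂ = 28%×$92.02 = $25.7656
EOQ₁ = √(2×57,000×350/26.0400) = 1,237.84  (< 4,700, feasible at tier 1)
EOQ₂ = √(2×57,000×350/25.7656) = 1,244.42  (< 4,700 → use Q = 4,700 at tier-2 price)
TC(tier 1 (EOQ₁), Q≈1,237.8) = $5,333,233.46
TC(tier 2, Q≈4,700.0) = $5,309,933.84
Minimum at tier 2: $5,309,933.84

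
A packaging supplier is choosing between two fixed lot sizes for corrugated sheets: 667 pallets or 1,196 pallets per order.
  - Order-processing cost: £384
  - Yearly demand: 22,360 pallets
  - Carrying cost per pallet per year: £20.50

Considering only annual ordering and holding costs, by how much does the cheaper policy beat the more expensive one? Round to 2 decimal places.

Annual cost at Q: ordering D·S/Q plus holding Q·H/2.
TC(667) = (22,360/667)×384 + (667/2)×20.5 = £19,709.67
TC(1,196) = (22,360/1,196)×384 + (1,196/2)×20.5 = £19,438.13
|ΔTC| = |£19,709.67 − £19,438.13| = £271.54

£271.54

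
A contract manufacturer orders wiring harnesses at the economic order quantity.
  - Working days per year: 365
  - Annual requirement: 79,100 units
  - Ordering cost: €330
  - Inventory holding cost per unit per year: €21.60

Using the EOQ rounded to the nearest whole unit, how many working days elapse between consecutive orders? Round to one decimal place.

Q* = √(2·D·S / H) = √(2·79,100·330 / 21.6) = √2,416,944.4 ≈ 1,554.65 → Q = 1,555 units
Cycle time = (working days × Q)/D = (365 × 1,555) / 79,100 = 7.175 days

7.2 days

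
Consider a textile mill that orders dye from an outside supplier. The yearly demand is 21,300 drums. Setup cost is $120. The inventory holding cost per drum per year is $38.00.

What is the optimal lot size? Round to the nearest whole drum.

367 drums

EOQ = √(2DS/H) = √(2 × 21,300 × 120 / 38)
    = √(134,526.32) ≈ 366.78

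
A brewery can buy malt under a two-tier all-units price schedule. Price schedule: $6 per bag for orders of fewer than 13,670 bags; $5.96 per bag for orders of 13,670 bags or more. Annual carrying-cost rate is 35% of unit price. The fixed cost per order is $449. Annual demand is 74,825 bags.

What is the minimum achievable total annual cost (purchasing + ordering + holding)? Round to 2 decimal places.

H₁ = 35%×$6 = $2.1000;  H₂ = 35%×$5.96 = $2.0860
EOQ₁ = √(2×74,825×449/2.1000) = 5,656.55  (< 13,670, feasible at tier 1)
EOQ₂ = √(2×74,825×449/2.0860) = 5,675.50  (< 13,670 → use Q = 13,670 at tier-2 price)
TC(tier 1 (EOQ₁), Q≈5,656.6) = $460,828.76
TC(tier 2, Q≈13,670.0) = $462,672.49
Minimum at tier 1 (EOQ₁): $460,828.76

$460,828.76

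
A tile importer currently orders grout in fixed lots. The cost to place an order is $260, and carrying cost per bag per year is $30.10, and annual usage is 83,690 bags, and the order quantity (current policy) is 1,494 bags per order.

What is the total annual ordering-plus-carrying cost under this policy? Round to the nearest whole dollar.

Annual ordering cost = (D/Q)·S = (83,690/1,494) × 260 = $14,564.52
Annual holding cost  = (Q/2)·H = (1,494/2) × 30.1 = $22,484.70
Total = $14,564.52 + $22,484.70 = $37,049.22

$37,049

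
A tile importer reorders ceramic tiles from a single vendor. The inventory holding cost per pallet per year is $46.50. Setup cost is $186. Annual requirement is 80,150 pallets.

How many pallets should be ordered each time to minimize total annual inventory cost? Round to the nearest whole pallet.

Optimal lot size Q* = (2 × 80,150 × $186 / $46.5)^½ ≈ 800.75

801 pallets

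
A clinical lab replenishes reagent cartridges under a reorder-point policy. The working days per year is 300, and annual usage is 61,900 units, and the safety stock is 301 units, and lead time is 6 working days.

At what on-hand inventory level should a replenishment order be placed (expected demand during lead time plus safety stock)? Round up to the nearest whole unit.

1,539 units

Daily demand d = 61,900 / 300 = 206.333 units/day
Demand during lead time = 206.333 × 6 = 1,238.00
Reorder point = 1,238.00 + 301 = 1,539.00 → round up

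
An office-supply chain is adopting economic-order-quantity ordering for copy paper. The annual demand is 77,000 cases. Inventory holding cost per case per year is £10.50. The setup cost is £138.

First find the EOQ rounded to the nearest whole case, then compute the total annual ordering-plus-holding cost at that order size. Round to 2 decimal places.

Q* = √(2·D·S / H) = √(2·77,000·138 / 10.5) = √2,024,000.0 ≈ 1,422.67 → Q = 1,423 cases
Orders/yr = 77,000/1,423 = 54.111; ordering cost = 54.111 × £138 = £7,467.32
Average inventory = 1,423/2 = 711.5; holding cost = 711.5 × £10.5 = £7,470.75
Total = £7,467.32 + £7,470.75 = £14,938.07

£14,938.07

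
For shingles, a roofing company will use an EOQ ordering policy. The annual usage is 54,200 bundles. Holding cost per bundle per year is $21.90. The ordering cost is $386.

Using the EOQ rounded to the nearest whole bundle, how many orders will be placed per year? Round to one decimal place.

39.2 orders per year

Optimal lot size Q* = (2 × 54,200 × $386 / $21.9)^½ ≈ 1,382.25 → Q = 1,382
N = D/Q = 54,200/1,382 ≈ 39.219 orders/yr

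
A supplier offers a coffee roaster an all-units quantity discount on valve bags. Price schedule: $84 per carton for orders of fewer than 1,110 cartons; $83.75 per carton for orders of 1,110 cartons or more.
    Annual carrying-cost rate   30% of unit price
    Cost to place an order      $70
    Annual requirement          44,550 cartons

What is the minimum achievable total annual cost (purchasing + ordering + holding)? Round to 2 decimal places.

$3,747,816.33

H₁ = 30%×$84 = $25.2000;  H₂ = 30%×$83.75 = $25.1250
EOQ₁ = √(2×44,550×70/25.2000) = 497.49  (< 1,110, feasible at tier 1)
EOQ₂ = √(2×44,550×70/25.1250) = 498.24  (< 1,110 → use Q = 1,110 at tier-2 price)
TC(tier 1 (EOQ₁), Q≈497.5) = $3,754,736.84
TC(tier 2, Q≈1,110.0) = $3,747,816.33
Minimum at tier 2: $3,747,816.33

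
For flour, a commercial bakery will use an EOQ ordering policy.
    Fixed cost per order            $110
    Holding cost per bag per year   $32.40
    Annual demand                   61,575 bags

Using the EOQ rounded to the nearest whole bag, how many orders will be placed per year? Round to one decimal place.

Optimal lot size Q* = (2 × 61,575 × $110 / $32.4)^½ ≈ 646.61 → Q = 647
Orders per year = D/Q = 61,575 / 647 = 95.170

95.2 orders per year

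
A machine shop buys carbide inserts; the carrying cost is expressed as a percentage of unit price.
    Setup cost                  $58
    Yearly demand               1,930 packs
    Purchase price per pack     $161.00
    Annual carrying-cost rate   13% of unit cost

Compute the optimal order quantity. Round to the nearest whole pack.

Carrying cost H = $161 × 13% = $20.9300/pack/yr
2DS/H = 2·1,930·58/20.93 = 10,696.61
EOQ = √10,696.61 ≈ 103.42

103 packs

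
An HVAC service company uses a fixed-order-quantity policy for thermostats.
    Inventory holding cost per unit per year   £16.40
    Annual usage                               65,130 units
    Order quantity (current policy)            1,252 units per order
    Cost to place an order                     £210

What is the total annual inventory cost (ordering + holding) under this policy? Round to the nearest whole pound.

Ordering: D/Q × S = 65,130/1,252 × £210 = £10,924.36
Holding:  Q/2 × H = 1,252/2 × £16.4 = £10,266.40
Total = £10,924.36 + £10,266.40 = £21,190.76

£21,191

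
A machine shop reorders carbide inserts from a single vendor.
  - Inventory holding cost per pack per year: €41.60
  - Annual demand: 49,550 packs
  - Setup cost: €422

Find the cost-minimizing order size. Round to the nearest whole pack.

1,003 packs

Optimal lot size Q* = (2 × 49,550 × €422 / €41.6)^½ ≈ 1,002.64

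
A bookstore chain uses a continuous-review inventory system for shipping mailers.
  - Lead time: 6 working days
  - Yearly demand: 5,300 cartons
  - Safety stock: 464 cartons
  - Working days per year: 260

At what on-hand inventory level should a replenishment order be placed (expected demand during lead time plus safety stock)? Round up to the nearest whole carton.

587 cartons

Daily demand d = 5,300 / 260 = 20.385 cartons/day
Demand during lead time = 20.385 × 6 = 122.31
Reorder point = 122.31 + 464 = 586.31 → round up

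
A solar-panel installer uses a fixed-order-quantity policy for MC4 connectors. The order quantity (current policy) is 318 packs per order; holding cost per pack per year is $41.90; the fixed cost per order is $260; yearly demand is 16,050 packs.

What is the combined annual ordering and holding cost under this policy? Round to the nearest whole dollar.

$19,785

Orders/yr = 16,050/318 = 50.472; ordering cost = 50.472 × $260 = $13,122.64
Average inventory = 318/2 = 159; holding cost = 159 × $41.9 = $6,662.10
Total = $13,122.64 + $6,662.10 = $19,784.74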